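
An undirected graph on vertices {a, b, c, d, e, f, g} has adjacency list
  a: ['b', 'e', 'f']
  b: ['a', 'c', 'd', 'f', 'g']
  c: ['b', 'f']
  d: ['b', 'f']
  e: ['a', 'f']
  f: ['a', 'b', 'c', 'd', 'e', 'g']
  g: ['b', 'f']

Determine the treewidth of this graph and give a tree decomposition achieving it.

Treewidth 2.
Bags: B1 = {a, b, f}  B2 = {b, d, f}  B3 = {a, e, f}  B4 = {b, f, g}  B5 = {b, c, f}
Tree: B1–B2, B1–B3, B2–B4, B1–B5

Each bag holds 3 vertices, so the decomposition has width 2, which upper-bounds the treewidth. On the other hand G contains the 3-clique {a, e, f}. A clique must lie in a single bag of any decomposition, so no decomposition can have width below 2. The upper and lower bounds meet at 2, so that is the treewidth.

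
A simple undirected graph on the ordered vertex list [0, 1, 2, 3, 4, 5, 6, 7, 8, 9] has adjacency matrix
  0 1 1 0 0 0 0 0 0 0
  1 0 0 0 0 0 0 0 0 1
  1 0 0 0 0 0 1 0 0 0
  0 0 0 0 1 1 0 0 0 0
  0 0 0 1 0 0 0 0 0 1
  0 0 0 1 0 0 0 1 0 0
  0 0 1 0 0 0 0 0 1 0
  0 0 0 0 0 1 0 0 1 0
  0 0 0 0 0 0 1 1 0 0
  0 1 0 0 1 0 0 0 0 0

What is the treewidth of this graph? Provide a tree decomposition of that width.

Treewidth 2.
One such decomposition:
Bags: B1 = {6, 7, 8}  B2 = {2, 6, 7}  B3 = {0, 2, 7}  B4 = {0, 1, 7}  B5 = {1, 7, 9}  B6 = {4, 7, 9}  B7 = {3, 4, 7}  B8 = {3, 5, 7}
Tree: B1–B2, B2–B3, B3–B4, B4–B5, B5–B6, B6–B7, B7–B8

Each bag holds 3 vertices, so the decomposition has width 2, which upper-bounds the treewidth. The edges 7–8–6–2–0–1–9–4–3–5–7 form a cycle, so G is not a tree and its treewidth is at least 2. The upper and lower bounds meet at 2, so that is the treewidth.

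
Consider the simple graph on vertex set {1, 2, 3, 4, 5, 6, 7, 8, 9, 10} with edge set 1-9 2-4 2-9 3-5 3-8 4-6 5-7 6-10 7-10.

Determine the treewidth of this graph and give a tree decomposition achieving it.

Each bag holds 2 vertices, so the decomposition has width 1, which upper-bounds the treewidth. Any graph with an edge has treewidth ≥ 1, and G has the edge 8–3. The upper and lower bounds meet at 1, so that is the treewidth.

Treewidth 1.
Bags: B1 = {3, 8}  B2 = {3, 5}  B3 = {5, 7}  B4 = {7, 10}  B5 = {6, 10}  B6 = {4, 6}  B7 = {2, 4}  B8 = {2, 9}  B9 = {1, 9}
Tree: B1–B2, B2–B3, B3–B4, B4–B5, B5–B6, B6–B7, B7–B8, B8–B9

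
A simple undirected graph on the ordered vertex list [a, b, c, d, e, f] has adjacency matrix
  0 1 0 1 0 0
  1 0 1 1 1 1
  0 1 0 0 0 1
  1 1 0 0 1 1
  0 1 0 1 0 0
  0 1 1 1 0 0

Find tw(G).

A width-2 tree decomposition is:
Bags: B1 = {b, d, f}  B2 = {b, c, f}  B3 = {b, d, e}  B4 = {a, b, d}
Tree: B1–B2, B1–B3, B1–B4
Each bag holds 3 vertices, so the decomposition has width 2, which upper-bounds the treewidth. Conversely, {b, d, e} is a clique of size 3, and the vertices of any clique must share a bag in every tree decomposition; so some bag has ≥ 3 vertices and tw(G) ≥ 2. The upper and lower bounds meet at 2, so that is the treewidth.

2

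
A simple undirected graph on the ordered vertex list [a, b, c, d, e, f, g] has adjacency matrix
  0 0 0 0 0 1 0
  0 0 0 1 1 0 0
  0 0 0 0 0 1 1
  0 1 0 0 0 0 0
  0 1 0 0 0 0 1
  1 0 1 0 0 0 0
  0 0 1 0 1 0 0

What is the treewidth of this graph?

A width-1 tree decomposition is:
Bags: B1 = {b, d}  B2 = {b, e}  B3 = {e, g}  B4 = {c, g}  B5 = {c, f}  B6 = {a, f}
Tree: B1–B2, B2–B3, B3–B4, B4–B5, B5–B6
Each bag holds 2 vertices, so the decomposition has width 1, which upper-bounds the treewidth. Since G has at least one edge (e.g. d–b), it is not an edgeless graph, so tw(G) ≥ 1. Combining the bounds, tw(G) = 1.

1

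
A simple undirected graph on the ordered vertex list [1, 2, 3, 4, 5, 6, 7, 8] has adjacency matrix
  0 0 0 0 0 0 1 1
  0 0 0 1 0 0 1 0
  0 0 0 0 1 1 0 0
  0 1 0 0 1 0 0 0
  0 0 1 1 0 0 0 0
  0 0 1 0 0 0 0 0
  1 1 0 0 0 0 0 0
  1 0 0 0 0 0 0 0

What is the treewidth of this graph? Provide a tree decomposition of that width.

Each bag holds 2 vertices, so the decomposition has width 1, which upper-bounds the treewidth. Any graph with an edge has treewidth ≥ 1, and G has the edge 6–3. Hence tw(G) = 1 exactly.

Treewidth 1.
One such decomposition:
Bags: B1 = {3, 6}  B2 = {3, 5}  B3 = {4, 5}  B4 = {2, 4}  B5 = {2, 7}  B6 = {1, 7}  B7 = {1, 8}
Tree: B1–B2, B2–B3, B3–B4, B4–B5, B5–B6, B6–B7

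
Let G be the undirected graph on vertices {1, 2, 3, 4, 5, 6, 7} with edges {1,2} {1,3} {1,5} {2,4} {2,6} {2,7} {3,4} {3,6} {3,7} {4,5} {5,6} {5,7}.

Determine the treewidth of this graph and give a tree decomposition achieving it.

Each bag holds 4 vertices, so the decomposition has width 3, which upper-bounds the treewidth. For the lower bound: the 4 vertex sets {1,2}, {5,6}, {3}, {4} are disjoint, each induces a connected subgraph, and every pair is joined by at least one edge of G. Contracting each set to a single vertex therefore yields K_{4} as a minor, and since treewidth is minor-monotone, tw(G) ≥ tw(K_{4}) = 3. Therefore the treewidth is 3.

Treewidth 3.
One optimal decomposition is:
Bags: B1 = {1, 2, 3, 5}  B2 = {2, 3, 5, 6}  B3 = {2, 3, 4, 5}  B4 = {2, 3, 5, 7}
Tree: B1–B2, B2–B3, B3–B4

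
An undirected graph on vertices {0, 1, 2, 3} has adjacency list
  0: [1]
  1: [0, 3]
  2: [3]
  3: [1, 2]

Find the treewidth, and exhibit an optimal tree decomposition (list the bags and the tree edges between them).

The largest bag has 2 vertices, giving width 1; this decomposition certifies tw(G) ≤ 1. Any graph with an edge has treewidth ≥ 1, and G has the edge 0–1. The upper and lower bounds meet at 1, so that is the treewidth.

Treewidth 1.
One such decomposition:
Bags: B1 = {0, 1}  B2 = {1, 3}  B3 = {2, 3}
Tree: B1–B2, B2–B3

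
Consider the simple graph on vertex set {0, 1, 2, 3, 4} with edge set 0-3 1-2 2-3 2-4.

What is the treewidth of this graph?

1

A width-1 tree decomposition is:
Bags: B1 = {2, 3}  B2 = {2, 4}  B3 = {1, 2}  B4 = {0, 3}
Tree: B1–B2, B1–B3, B1–B4
Every bag has size at most 2, so the width is 2 − 1 = 1 and tw(G) ≤ 1. Any graph with an edge has treewidth ≥ 1, and G has the edge 3–2. Hence tw(G) = 1 exactly.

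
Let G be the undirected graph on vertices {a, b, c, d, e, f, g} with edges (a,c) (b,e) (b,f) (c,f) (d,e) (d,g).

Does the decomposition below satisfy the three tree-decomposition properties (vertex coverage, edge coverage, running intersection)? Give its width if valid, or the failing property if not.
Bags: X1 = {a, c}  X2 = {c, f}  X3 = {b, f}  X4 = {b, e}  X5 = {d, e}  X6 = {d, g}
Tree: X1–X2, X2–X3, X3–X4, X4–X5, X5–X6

Yes; width 1.

Every vertex of G appears in some bag (union = {a, b, c, d, e, f, g}); every edge is covered by a bag; and for each vertex v the set of bags containing v is connected in the bag tree. The decomposition is therefore valid. The largest bag has 2 vertices, so the width is 1.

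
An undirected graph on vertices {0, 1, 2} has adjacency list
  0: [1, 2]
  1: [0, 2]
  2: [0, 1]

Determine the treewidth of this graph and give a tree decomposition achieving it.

Treewidth 2.
One such decomposition:
Bags: B1 = {0, 1, 2}
Tree: (single bag)

With just one bag of size 3, the width is 3 − 1 = 2, so tw(G) ≤ 2. Conversely, {0, 1, 2} is a clique of size 3, and the vertices of any clique must share a bag in every tree decomposition; so some bag has ≥ 3 vertices and tw(G) ≥ 2. Combining the bounds, tw(G) = 2.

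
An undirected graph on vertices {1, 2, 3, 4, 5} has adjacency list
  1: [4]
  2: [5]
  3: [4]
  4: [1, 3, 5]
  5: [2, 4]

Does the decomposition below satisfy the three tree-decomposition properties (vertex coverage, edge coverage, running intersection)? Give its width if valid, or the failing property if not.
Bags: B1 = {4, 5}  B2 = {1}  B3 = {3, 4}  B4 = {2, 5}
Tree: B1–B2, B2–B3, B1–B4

No — edge (4,1) lies in no bag.

A tree decomposition must satisfy three properties: every vertex lies in some bag; for every edge, both endpoints lie together in some bag; and for every vertex, the bags containing it form a connected subtree. Here edge (4,1) lies in no bag, so the decomposition is invalid.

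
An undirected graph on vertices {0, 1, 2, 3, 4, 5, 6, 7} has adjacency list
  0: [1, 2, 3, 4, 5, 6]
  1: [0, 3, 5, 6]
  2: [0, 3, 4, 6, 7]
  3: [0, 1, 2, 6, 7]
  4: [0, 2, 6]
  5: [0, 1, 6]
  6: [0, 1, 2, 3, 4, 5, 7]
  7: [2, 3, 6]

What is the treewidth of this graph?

3

A width-3 tree decomposition is:
Bags: B1 = {0, 1, 3, 6}  B2 = {0, 2, 3, 6}  B3 = {2, 3, 6, 7}  B4 = {0, 1, 5, 6}  B5 = {0, 2, 4, 6}
Tree: B1–B2, B2–B3, B1–B4, B2–B5
Each bag holds 4 vertices, so the decomposition has width 3, which upper-bounds the treewidth. On the other hand G contains the 4-clique {0, 1, 3, 6}. A clique must lie in a single bag of any decomposition, so no decomposition can have width below 3. Combining the bounds, tw(G) = 3.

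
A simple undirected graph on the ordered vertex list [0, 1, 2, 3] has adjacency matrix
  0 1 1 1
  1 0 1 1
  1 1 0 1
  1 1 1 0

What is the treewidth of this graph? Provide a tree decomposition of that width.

Treewidth 3.
One such decomposition:
Bags: B1 = {0, 1, 2, 3}
Tree: (single bag)

With just one bag of size 4, the width is 4 − 1 = 3, so tw(G) ≤ 3. For the lower bound, the 4 vertices {0, 1, 2, 3} are pairwise adjacent, and any tree decomposition puts a clique entirely inside one bag — forcing width ≥ 3. Combining the bounds, tw(G) = 3.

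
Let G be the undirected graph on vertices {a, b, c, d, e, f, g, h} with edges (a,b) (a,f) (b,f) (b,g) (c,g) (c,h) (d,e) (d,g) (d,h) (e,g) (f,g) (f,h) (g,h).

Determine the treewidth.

A width-2 tree decomposition is:
Bags: B1 = {f, g, h}  B2 = {d, g, h}  B3 = {d, e, g}  B4 = {b, f, g}  B5 = {c, g, h}  B6 = {a, b, f}
Tree: B1–B2, B2–B3, B1–B4, B2–B5, B4–B6
The largest bag has 3 vertices, giving width 2; this decomposition certifies tw(G) ≤ 2. Conversely, {d, e, g} is a clique of size 3, and the vertices of any clique must share a bag in every tree decomposition; so some bag has ≥ 3 vertices and tw(G) ≥ 2. Hence tw(G) = 2 exactly.

2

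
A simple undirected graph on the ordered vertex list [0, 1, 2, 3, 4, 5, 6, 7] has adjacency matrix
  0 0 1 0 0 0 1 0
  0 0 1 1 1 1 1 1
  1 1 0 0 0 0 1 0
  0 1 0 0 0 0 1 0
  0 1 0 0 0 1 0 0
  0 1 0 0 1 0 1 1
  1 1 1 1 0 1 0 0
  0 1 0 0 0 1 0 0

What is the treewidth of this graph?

A width-2 tree decomposition is:
Bags: B1 = {1, 4, 5}  B2 = {1, 5, 7}  B3 = {1, 5, 6}  B4 = {1, 2, 6}  B5 = {0, 2, 6}  B6 = {1, 3, 6}
Tree: B1–B2, B1–B3, B3–B4, B4–B5, B3–B6
The largest bag has 3 vertices, giving width 2; this decomposition certifies tw(G) ≤ 2. For the lower bound, the 3 vertices {0, 2, 6} are pairwise adjacent, and any tree decomposition puts a clique entirely inside one bag — forcing width ≥ 2. Hence tw(G) = 2 exactly.

2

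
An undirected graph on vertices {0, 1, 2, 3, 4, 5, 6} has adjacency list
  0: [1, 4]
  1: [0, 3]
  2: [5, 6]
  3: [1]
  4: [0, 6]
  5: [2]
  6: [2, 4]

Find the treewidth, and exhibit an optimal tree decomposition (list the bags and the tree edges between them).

Treewidth 1.
One optimal decomposition is:
Bags: B1 = {2, 5}  B2 = {2, 6}  B3 = {4, 6}  B4 = {0, 4}  B5 = {0, 1}  B6 = {1, 3}
Tree: B1–B2, B2–B3, B3–B4, B4–B5, B5–B6

The largest bag has 2 vertices, giving width 1; this decomposition certifies tw(G) ≤ 1. G has an edge, so its treewidth is at least 1. Hence tw(G) = 1 exactly.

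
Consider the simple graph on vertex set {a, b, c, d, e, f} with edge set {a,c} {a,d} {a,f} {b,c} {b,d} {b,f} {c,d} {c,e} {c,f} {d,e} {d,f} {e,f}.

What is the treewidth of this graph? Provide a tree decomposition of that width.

Treewidth 3.
One such decomposition:
Bags: B1 = {c, d, e, f}  B2 = {a, c, d, f}  B3 = {b, c, d, f}
Tree: B1–B2, B2–B3

The largest bag has 4 vertices, giving width 3; this decomposition certifies tw(G) ≤ 3. For the lower bound, the 4 vertices {c, d, e, f} are pairwise adjacent, and any tree decomposition puts a clique entirely inside one bag — forcing width ≥ 3. Combining the bounds, tw(G) = 3.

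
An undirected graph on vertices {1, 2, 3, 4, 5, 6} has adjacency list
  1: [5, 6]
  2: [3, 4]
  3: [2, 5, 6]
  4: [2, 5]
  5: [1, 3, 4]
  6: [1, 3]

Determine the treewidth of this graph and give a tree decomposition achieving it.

The largest bag has 3 vertices, giving width 2; this decomposition certifies tw(G) ≤ 2. The edges 6–1–5–3–6 form a cycle, so G is not a tree and its treewidth is at least 2. Therefore the treewidth is 2.

Treewidth 2.
One such decomposition:
Bags: B1 = {1, 3, 6}  B2 = {1, 3, 5}  B3 = {2, 3, 5}  B4 = {2, 4, 5}
Tree: B1–B2, B2–B3, B3–B4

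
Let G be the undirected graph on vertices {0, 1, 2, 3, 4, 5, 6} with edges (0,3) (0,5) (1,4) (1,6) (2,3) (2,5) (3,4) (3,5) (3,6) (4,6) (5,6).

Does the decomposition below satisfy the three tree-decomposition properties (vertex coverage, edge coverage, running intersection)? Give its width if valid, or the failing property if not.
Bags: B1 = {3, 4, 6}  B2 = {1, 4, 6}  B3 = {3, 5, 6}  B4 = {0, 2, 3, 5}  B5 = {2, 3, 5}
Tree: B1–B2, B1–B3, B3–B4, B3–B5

A tree decomposition must satisfy three properties: every vertex lies in some bag; for every edge, both endpoints lie together in some bag; and for every vertex, the bags containing it form a connected subtree. Here bags containing vertex 2 are not connected in the tree, so the decomposition is invalid.

No — bags containing vertex 2 are not connected in the tree.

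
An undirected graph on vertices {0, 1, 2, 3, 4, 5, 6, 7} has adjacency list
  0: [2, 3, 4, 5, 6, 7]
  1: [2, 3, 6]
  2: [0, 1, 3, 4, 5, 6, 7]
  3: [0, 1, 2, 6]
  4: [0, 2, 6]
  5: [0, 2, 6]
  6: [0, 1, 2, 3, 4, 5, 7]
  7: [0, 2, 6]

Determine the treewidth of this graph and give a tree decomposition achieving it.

The largest bag has 4 vertices, giving width 3; this decomposition certifies tw(G) ≤ 3. For the lower bound, the 4 vertices {0, 2, 3, 6} are pairwise adjacent, and any tree decomposition puts a clique entirely inside one bag — forcing width ≥ 3. Combining the bounds, tw(G) = 3.

Treewidth 3.
Bags: B1 = {0, 2, 4, 6}  B2 = {0, 2, 5, 6}  B3 = {0, 2, 6, 7}  B4 = {0, 2, 3, 6}  B5 = {1, 2, 3, 6}
Tree: B1–B2, B2–B3, B1–B4, B4–B5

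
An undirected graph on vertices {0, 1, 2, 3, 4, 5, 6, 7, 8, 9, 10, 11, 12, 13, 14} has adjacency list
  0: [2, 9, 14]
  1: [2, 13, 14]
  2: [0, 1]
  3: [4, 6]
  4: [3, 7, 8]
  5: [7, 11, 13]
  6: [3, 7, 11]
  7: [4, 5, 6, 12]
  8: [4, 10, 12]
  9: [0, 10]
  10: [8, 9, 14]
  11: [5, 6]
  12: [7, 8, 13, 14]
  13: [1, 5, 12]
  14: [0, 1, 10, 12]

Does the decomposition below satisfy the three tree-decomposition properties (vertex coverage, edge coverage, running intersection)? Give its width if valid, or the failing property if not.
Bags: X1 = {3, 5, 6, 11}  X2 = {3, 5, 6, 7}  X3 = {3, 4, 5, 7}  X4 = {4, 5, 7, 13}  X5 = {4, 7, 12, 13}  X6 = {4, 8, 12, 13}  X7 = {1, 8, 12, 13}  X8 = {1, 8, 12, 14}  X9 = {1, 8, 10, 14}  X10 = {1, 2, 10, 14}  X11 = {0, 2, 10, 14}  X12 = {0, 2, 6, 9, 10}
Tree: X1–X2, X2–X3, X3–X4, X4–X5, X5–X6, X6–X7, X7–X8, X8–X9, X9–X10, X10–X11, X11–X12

A tree decomposition must satisfy three properties: every vertex lies in some bag; for every edge, both endpoints lie together in some bag; and for every vertex, the bags containing it form a connected subtree. Here bags containing vertex 6 are not connected in the tree, so the decomposition is invalid.

No — bags containing vertex 6 are not connected in the tree.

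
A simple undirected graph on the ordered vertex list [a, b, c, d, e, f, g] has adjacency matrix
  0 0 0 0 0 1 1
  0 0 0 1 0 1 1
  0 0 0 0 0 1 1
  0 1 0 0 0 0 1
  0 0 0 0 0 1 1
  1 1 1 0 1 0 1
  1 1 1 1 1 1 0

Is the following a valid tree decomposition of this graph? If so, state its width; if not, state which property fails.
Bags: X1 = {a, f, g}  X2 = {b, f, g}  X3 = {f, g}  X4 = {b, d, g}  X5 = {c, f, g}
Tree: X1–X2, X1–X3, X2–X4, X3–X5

No — vertex e appears in no bag.

A tree decomposition must satisfy three properties: every vertex lies in some bag; for every edge, both endpoints lie together in some bag; and for every vertex, the bags containing it form a connected subtree. Here vertex e appears in no bag, so the decomposition is invalid.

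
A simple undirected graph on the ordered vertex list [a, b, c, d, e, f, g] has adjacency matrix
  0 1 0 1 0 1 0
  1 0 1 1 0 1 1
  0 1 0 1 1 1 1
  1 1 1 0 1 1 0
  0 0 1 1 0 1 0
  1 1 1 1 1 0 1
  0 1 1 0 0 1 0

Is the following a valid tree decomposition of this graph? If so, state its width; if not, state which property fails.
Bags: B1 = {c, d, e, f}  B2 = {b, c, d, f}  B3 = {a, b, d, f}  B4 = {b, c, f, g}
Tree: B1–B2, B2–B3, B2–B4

Every vertex of G appears in some bag (union = {a, b, c, d, e, f, g}); every edge is covered by a bag; and for each vertex v the set of bags containing v is connected in the bag tree. The decomposition is therefore valid. The largest bag has 4 vertices, so the width is 3.

Yes; width 3.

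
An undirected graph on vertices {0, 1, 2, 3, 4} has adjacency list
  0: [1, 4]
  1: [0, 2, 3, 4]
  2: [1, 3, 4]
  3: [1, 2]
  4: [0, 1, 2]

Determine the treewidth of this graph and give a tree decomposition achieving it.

Every bag has size at most 3, so the width is 3 − 1 = 2 and tw(G) ≤ 2. On the other hand G contains the 3-clique {0, 1, 4}. A clique must lie in a single bag of any decomposition, so no decomposition can have width below 2. Combining the bounds, tw(G) = 2.

Treewidth 2.
One such decomposition:
Bags: B1 = {1, 2, 4}  B2 = {0, 1, 4}  B3 = {1, 2, 3}
Tree: B1–B2, B1–B3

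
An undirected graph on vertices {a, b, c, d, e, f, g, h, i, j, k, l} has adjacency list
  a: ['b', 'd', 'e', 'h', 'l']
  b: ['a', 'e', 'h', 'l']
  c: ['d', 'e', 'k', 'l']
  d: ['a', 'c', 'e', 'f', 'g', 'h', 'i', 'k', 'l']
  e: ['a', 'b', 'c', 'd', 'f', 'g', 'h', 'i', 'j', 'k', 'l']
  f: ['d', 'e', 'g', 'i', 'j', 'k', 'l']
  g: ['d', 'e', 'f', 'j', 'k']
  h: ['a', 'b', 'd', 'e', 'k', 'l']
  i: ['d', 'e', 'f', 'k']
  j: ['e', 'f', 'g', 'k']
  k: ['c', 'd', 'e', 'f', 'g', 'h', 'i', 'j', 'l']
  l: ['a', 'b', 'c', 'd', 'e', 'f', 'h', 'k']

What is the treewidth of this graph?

4

A width-4 tree decomposition is:
Bags: B1 = {a, b, e, h, l}  B2 = {a, d, e, h, l}  B3 = {d, e, h, k, l}  B4 = {c, d, e, k, l}  B5 = {d, e, f, k, l}  B6 = {d, e, f, g, k}  B7 = {e, f, g, j, k}  B8 = {d, e, f, i, k}
Tree: B1–B2, B2–B3, B3–B4, B4–B5, B5–B6, B6–B7, B6–B8
Each bag holds 5 vertices, so the decomposition has width 4, which upper-bounds the treewidth. On the other hand G contains the 5-clique {a, d, e, h, l}. A clique must lie in a single bag of any decomposition, so no decomposition can have width below 4. The upper and lower bounds meet at 4, so that is the treewidth.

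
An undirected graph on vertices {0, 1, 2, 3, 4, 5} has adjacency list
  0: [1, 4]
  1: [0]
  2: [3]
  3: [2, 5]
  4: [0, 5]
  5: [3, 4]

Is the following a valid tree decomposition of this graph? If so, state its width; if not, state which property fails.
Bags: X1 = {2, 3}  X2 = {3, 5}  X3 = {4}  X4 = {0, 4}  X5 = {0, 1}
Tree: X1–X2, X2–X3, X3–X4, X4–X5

No — edge (5,4) lies in no bag.

A tree decomposition must satisfy three properties: every vertex lies in some bag; for every edge, both endpoints lie together in some bag; and for every vertex, the bags containing it form a connected subtree. Here edge (5,4) lies in no bag, so the decomposition is invalid.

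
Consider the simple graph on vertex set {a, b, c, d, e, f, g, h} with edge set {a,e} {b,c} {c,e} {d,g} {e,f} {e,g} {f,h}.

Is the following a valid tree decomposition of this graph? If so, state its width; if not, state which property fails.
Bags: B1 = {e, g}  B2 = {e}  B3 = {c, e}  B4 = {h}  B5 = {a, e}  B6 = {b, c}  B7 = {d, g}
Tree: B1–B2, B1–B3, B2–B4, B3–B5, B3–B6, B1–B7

A tree decomposition must satisfy three properties: every vertex lies in some bag; for every edge, both endpoints lie together in some bag; and for every vertex, the bags containing it form a connected subtree. Here vertex f appears in no bag, so the decomposition is invalid.

No — vertex f appears in no bag.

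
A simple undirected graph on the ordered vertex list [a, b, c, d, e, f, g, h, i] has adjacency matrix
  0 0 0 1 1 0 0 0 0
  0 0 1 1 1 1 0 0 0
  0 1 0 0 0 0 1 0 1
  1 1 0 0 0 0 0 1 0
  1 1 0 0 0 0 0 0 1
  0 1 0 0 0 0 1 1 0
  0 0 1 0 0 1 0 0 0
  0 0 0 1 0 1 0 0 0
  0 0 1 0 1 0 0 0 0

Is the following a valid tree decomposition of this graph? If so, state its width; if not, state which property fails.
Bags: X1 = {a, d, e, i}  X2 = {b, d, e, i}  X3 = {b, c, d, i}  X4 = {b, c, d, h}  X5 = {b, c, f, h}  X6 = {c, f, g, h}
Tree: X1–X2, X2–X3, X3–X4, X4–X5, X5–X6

Yes; width 3.

Every vertex of G appears in some bag (union = {a, b, c, d, e, f, g, h, i}); every edge is covered by a bag; and for each vertex v the set of bags containing v is connected in the bag tree. The decomposition is therefore valid. The largest bag has 4 vertices, so the width is 3.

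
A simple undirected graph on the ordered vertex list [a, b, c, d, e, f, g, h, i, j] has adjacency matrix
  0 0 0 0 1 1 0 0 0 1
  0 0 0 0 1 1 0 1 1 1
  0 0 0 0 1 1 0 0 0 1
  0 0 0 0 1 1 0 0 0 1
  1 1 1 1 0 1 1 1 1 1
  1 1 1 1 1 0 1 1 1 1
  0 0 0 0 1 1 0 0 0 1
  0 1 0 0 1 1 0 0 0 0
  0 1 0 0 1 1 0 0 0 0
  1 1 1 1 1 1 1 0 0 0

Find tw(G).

3

A width-3 tree decomposition is:
Bags: B1 = {b, e, f, j}  B2 = {d, e, f, j}  B3 = {e, f, g, j}  B4 = {a, e, f, j}  B5 = {b, e, f, h}  B6 = {c, e, f, j}  B7 = {b, e, f, i}
Tree: B1–B2, B1–B3, B1–B4, B1–B5, B4–B6, B5–B7
Every bag has size at most 4, so the width is 4 − 1 = 3 and tw(G) ≤ 3. On the other hand G contains the 4-clique {d, e, f, j}. A clique must lie in a single bag of any decomposition, so no decomposition can have width below 3. Therefore the treewidth is 3.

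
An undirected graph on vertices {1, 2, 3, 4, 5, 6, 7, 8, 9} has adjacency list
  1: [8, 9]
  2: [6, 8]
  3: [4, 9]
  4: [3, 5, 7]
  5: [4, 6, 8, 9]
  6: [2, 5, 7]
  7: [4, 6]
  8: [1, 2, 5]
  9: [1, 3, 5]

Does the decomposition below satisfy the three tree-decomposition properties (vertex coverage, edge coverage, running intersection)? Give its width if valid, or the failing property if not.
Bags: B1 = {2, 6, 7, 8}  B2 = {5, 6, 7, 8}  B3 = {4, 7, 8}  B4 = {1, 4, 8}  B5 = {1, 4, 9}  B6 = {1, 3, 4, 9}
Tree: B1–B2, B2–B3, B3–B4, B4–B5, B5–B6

A tree decomposition must satisfy three properties: every vertex lies in some bag; for every edge, both endpoints lie together in some bag; and for every vertex, the bags containing it form a connected subtree. Here edge (5,4) lies in no bag, so the decomposition is invalid.

No — edge (5,4) lies in no bag.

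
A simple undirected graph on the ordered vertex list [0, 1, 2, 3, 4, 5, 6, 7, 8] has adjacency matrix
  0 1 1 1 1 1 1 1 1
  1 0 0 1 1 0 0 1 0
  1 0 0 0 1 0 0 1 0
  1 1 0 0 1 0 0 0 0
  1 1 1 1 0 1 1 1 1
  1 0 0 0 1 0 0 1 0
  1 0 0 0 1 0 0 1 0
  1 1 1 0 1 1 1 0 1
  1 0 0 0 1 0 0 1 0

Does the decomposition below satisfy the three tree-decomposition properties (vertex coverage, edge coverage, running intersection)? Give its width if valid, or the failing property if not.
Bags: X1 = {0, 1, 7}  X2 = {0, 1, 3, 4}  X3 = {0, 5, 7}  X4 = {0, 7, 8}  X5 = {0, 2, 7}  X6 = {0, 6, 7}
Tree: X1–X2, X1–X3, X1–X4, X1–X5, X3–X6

A tree decomposition must satisfy three properties: every vertex lies in some bag; for every edge, both endpoints lie together in some bag; and for every vertex, the bags containing it form a connected subtree. Here edge (4,7) lies in no bag, so the decomposition is invalid.

No — edge (4,7) lies in no bag.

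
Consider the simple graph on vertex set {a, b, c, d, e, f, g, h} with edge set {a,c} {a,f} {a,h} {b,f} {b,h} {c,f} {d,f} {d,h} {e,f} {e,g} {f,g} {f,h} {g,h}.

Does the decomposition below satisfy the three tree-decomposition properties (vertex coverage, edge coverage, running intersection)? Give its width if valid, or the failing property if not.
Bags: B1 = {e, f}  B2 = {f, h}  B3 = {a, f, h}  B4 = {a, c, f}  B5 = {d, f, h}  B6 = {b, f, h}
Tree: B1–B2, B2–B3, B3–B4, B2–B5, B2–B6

A tree decomposition must satisfy three properties: every vertex lies in some bag; for every edge, both endpoints lie together in some bag; and for every vertex, the bags containing it form a connected subtree. Here vertex g appears in no bag, so the decomposition is invalid.

No — vertex g appears in no bag.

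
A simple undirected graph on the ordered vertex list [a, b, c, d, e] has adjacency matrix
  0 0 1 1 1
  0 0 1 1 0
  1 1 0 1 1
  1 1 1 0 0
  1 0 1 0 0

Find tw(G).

2

A width-2 tree decomposition is:
Bags: B1 = {a, c, d}  B2 = {b, c, d}  B3 = {a, c, e}
Tree: B1–B2, B1–B3
Every bag has size at most 3, so the width is 3 − 1 = 2 and tw(G) ≤ 2. Conversely, {a, c, d} is a clique of size 3, and the vertices of any clique must share a bag in every tree decomposition; so some bag has ≥ 3 vertices and tw(G) ≥ 2. Combining the bounds, tw(G) = 2.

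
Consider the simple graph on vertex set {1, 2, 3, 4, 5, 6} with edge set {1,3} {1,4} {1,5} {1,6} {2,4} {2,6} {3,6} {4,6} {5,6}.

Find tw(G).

2

A width-2 tree decomposition is:
Bags: B1 = {1, 3, 6}  B2 = {1, 5, 6}  B3 = {1, 4, 6}  B4 = {2, 4, 6}
Tree: B1–B2, B1–B3, B3–B4
Each bag holds 3 vertices, so the decomposition has width 2, which upper-bounds the treewidth. On the other hand G contains the 3-clique {1, 3, 6}. A clique must lie in a single bag of any decomposition, so no decomposition can have width below 2. Combining the bounds, tw(G) = 2.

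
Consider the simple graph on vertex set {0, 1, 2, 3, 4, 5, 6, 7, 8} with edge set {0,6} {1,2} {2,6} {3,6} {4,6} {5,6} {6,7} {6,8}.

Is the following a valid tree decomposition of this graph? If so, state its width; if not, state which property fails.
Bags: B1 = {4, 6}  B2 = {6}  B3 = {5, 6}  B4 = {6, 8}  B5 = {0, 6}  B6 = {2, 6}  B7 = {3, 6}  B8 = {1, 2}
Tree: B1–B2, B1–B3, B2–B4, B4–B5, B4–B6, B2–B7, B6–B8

A tree decomposition must satisfy three properties: every vertex lies in some bag; for every edge, both endpoints lie together in some bag; and for every vertex, the bags containing it form a connected subtree. Here vertex 7 appears in no bag, so the decomposition is invalid.

No — vertex 7 appears in no bag.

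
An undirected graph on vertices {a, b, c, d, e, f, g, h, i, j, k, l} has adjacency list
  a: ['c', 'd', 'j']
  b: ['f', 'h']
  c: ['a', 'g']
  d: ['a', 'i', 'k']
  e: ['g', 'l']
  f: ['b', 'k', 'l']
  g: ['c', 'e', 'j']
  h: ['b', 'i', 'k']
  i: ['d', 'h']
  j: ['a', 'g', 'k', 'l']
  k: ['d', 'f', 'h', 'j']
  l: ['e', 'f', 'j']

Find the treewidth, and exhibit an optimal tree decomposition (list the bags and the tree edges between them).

The largest bag has 4 vertices, giving width 3; this decomposition certifies tw(G) ≤ 3. For the lower bound: the 4 vertex sets {c,e,g}, {l}, {j}, {a,d,f,k} are disjoint, each induces a connected subgraph, and every pair is joined by at least one edge of G. Contracting each set to a single vertex therefore yields K_{4} as a minor, and since treewidth is minor-monotone, tw(G) ≥ tw(K_{4}) = 3. The upper and lower bounds meet at 3, so that is the treewidth.

Treewidth 3.
Bags: B1 = {c, e, g, l}  B2 = {c, g, j, l}  B3 = {a, c, j, l}  B4 = {a, f, j, l}  B5 = {a, f, j, k}  B6 = {a, d, f, k}  B7 = {b, d, f, k}  B8 = {b, d, h, k}  B9 = {b, d, h, i}
Tree: B1–B2, B2–B3, B3–B4, B4–B5, B5–B6, B6–B7, B7–B8, B8–B9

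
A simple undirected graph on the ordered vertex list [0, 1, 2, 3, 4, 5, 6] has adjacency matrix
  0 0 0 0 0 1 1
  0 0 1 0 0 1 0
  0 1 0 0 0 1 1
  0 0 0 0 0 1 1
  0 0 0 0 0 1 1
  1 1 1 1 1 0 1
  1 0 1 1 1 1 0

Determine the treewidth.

A width-2 tree decomposition is:
Bags: B1 = {2, 5, 6}  B2 = {1, 2, 5}  B3 = {3, 5, 6}  B4 = {0, 5, 6}  B5 = {4, 5, 6}
Tree: B1–B2, B1–B3, B3–B4, B1–B5
Every bag has size at most 3, so the width is 3 − 1 = 2 and tw(G) ≤ 2. For the lower bound, the 3 vertices {1, 2, 5} are pairwise adjacent, and any tree decomposition puts a clique entirely inside one bag — forcing width ≥ 2. The upper and lower bounds meet at 2, so that is the treewidth.

2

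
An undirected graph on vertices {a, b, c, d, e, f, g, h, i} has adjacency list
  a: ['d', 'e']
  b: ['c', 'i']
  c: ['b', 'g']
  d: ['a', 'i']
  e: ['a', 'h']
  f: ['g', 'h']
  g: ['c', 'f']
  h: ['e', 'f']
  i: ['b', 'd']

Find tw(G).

A width-2 tree decomposition is:
Bags: B1 = {f, g, h}  B2 = {c, g, h}  B3 = {b, c, h}  B4 = {b, h, i}  B5 = {d, h, i}  B6 = {a, d, h}  B7 = {a, e, h}
Tree: B1–B2, B2–B3, B3–B4, B4–B5, B5–B6, B6–B7
The largest bag has 3 vertices, giving width 2; this decomposition certifies tw(G) ≤ 2. Since h–f–g–c–b–i–d–a–e–h is a cycle in G, G is not acyclic. Forests are exactly the graphs of treewidth ≤ 1, so tw(G) ≥ 2. Therefore the treewidth is 2.

2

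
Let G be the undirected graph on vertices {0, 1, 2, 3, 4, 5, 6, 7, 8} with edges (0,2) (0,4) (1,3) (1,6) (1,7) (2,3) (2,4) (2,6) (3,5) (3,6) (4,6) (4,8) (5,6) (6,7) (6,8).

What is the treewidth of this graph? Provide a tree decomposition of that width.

Treewidth 2.
One such decomposition:
Bags: B1 = {1, 3, 6}  B2 = {2, 3, 6}  B3 = {3, 5, 6}  B4 = {2, 4, 6}  B5 = {4, 6, 8}  B6 = {0, 2, 4}  B7 = {1, 6, 7}
Tree: B1–B2, B2–B3, B2–B4, B4–B5, B4–B6, B1–B7

Every bag has size at most 3, so the width is 3 − 1 = 2 and tw(G) ≤ 2. For the lower bound, the 3 vertices {0, 2, 4} are pairwise adjacent, and any tree decomposition puts a clique entirely inside one bag — forcing width ≥ 2. The upper and lower bounds meet at 2, so that is the treewidth.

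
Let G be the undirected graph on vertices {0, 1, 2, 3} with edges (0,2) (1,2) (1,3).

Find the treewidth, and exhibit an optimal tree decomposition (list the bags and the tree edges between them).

Every bag has size at most 2, so the width is 2 − 1 = 1 and tw(G) ≤ 1. Since G has at least one edge (e.g. 0–2), it is not an edgeless graph, so tw(G) ≥ 1. Therefore the treewidth is 1.

Treewidth 1.
One optimal decomposition is:
Bags: B1 = {0, 2}  B2 = {1, 2}  B3 = {1, 3}
Tree: B1–B2, B2–B3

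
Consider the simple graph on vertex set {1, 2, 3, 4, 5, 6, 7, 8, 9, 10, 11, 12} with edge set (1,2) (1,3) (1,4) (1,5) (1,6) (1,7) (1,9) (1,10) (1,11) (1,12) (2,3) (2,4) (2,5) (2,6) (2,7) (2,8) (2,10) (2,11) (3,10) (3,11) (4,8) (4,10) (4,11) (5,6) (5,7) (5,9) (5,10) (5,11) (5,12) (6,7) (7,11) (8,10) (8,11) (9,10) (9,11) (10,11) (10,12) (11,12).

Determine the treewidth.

A width-4 tree decomposition is:
Bags: B1 = {1, 2, 5, 7, 11}  B2 = {1, 2, 5, 10, 11}  B3 = {1, 2, 4, 10, 11}  B4 = {1, 5, 9, 10, 11}  B5 = {1, 2, 3, 10, 11}  B6 = {2, 4, 8, 10, 11}  B7 = {1, 5, 10, 11, 12}  B8 = {1, 2, 5, 6, 7}
Tree: B1–B2, B2–B3, B2–B4, B3–B5, B3–B6, B2–B7, B1–B8
Every bag has size at most 5, so the width is 5 − 1 = 4 and tw(G) ≤ 4. For the lower bound, the 5 vertices {2, 4, 8, 10, 11} are pairwise adjacent, and any tree decomposition puts a clique entirely inside one bag — forcing width ≥ 4. Combining the bounds, tw(G) = 4.

4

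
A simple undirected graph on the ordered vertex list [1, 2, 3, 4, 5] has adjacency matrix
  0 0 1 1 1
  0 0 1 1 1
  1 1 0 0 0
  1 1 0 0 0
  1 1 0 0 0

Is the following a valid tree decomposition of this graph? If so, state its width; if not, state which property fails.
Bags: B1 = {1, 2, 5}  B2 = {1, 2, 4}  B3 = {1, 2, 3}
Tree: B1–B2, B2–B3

Checking the three conditions: (i) the bags cover all of {1, 2, 3, 4, 5}; (ii) for each edge, some bag contains both endpoints; (iii) the bags containing any fixed vertex form a subtree. All hold, so the decomposition is valid with width 3 − 1 = 2.

Yes; width 2.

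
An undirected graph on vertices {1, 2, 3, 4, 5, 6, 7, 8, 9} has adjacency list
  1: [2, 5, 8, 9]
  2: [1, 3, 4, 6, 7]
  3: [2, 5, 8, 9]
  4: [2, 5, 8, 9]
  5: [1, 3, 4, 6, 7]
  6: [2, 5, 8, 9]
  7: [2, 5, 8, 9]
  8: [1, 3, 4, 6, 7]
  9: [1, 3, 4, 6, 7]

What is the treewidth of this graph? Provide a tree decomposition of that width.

Treewidth 4.
Bags: B1 = {2, 5, 7, 8, 9}  B2 = {2, 3, 5, 8, 9}  B3 = {2, 4, 5, 8, 9}  B4 = {1, 2, 5, 8, 9}  B5 = {2, 5, 6, 8, 9}
Tree: B1–B2, B2–B3, B3–B4, B4–B5

The largest bag has 5 vertices, giving width 4; this decomposition certifies tw(G) ≤ 4. For the lower bound: the 5 vertex sets {7,9}, {3,5}, {2,4}, {8}, {1} are disjoint, each induces a connected subgraph, and every pair is joined by at least one edge of G. Contracting each set to a single vertex therefore yields K_{5} as a minor, and since treewidth is minor-monotone, tw(G) ≥ tw(K_{5}) = 4. Hence tw(G) = 4 exactly.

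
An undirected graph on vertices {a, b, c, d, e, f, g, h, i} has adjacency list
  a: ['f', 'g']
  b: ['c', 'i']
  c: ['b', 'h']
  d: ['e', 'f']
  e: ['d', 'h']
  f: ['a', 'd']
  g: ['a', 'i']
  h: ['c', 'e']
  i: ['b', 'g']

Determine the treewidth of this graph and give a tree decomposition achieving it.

Treewidth 2.
One such decomposition:
Bags: B1 = {b, g, i}  B2 = {a, b, g}  B3 = {a, b, f}  B4 = {b, d, f}  B5 = {b, d, e}  B6 = {b, e, h}  B7 = {b, c, h}
Tree: B1–B2, B2–B3, B3–B4, B4–B5, B5–B6, B6–B7

Each bag holds 3 vertices, so the decomposition has width 2, which upper-bounds the treewidth. The edges b–i–g–a–f–d–e–h–c–b form a cycle, so G is not a tree and its treewidth is at least 2. Therefore the treewidth is 2.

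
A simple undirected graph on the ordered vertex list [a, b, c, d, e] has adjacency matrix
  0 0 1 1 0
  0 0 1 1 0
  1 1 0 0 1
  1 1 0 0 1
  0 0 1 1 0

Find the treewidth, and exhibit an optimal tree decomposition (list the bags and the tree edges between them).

Every bag has size at most 3, so the width is 3 − 1 = 2 and tw(G) ≤ 2. Since c–b–d–a–c is a cycle in G, G is not acyclic. Forests are exactly the graphs of treewidth ≤ 1, so tw(G) ≥ 2. The upper and lower bounds meet at 2, so that is the treewidth.

Treewidth 2.
One such decomposition:
Bags: B1 = {b, c, d}  B2 = {a, c, d}  B3 = {c, d, e}
Tree: B1–B2, B2–B3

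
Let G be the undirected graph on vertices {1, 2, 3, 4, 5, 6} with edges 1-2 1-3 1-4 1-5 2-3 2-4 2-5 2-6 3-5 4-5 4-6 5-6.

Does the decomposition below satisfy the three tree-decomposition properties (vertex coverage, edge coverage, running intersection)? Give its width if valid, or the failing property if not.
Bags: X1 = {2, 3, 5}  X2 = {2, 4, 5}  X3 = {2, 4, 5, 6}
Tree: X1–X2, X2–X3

No — vertex 1 appears in no bag.

A tree decomposition must satisfy three properties: every vertex lies in some bag; for every edge, both endpoints lie together in some bag; and for every vertex, the bags containing it form a connected subtree. Here vertex 1 appears in no bag, so the decomposition is invalid.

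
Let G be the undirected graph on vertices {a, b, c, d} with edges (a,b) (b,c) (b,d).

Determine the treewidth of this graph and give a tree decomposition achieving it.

Every bag has size at most 2, so the width is 2 − 1 = 1 and tw(G) ≤ 1. G has an edge, so its treewidth is at least 1. Hence tw(G) = 1 exactly.

Treewidth 1.
One such decomposition:
Bags: B1 = {b, d}  B2 = {b, c}  B3 = {a, b}
Tree: B1–B2, B1–B3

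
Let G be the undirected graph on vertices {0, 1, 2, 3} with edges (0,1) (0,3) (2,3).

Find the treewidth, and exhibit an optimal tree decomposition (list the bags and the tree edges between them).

Treewidth 1.
One optimal decomposition is:
Bags: B1 = {0, 3}  B2 = {2, 3}  B3 = {0, 1}
Tree: B1–B2, B1–B3

Each bag holds 2 vertices, so the decomposition has width 1, which upper-bounds the treewidth. Since G has at least one edge (e.g. 0–3), it is not an edgeless graph, so tw(G) ≥ 1. The upper and lower bounds meet at 1, so that is the treewidth.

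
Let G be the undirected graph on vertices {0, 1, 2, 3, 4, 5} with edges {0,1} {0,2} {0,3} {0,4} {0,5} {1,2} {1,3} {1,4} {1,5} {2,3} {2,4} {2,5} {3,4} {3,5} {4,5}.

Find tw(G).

A width-5 tree decomposition is:
Bags: B1 = {0, 1, 2, 3, 4, 5}
Tree: (single bag)
A single bag containing all 6 vertices is trivially a valid decomposition of width 5. For the lower bound, the 6 vertices {0, 1, 2, 3, 4, 5} are pairwise adjacent, and any tree decomposition puts a clique entirely inside one bag — forcing width ≥ 5. Hence tw(G) = 5 exactly.

5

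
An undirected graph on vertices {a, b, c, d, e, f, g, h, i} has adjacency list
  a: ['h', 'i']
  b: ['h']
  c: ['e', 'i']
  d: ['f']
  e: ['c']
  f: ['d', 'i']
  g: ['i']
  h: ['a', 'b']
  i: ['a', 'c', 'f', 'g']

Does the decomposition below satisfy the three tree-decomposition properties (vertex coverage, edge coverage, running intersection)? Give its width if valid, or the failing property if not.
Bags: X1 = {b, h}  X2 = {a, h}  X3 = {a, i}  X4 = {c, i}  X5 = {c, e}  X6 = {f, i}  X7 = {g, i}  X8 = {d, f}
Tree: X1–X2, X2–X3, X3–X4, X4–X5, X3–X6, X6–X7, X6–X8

Checking the three conditions: (i) the bags cover all of {a, b, c, d, e, f, g, h, i}; (ii) for each edge, some bag contains both endpoints; (iii) the bags containing any fixed vertex form a subtree. All hold, so the decomposition is valid with width 2 − 1 = 1.

Yes; width 1.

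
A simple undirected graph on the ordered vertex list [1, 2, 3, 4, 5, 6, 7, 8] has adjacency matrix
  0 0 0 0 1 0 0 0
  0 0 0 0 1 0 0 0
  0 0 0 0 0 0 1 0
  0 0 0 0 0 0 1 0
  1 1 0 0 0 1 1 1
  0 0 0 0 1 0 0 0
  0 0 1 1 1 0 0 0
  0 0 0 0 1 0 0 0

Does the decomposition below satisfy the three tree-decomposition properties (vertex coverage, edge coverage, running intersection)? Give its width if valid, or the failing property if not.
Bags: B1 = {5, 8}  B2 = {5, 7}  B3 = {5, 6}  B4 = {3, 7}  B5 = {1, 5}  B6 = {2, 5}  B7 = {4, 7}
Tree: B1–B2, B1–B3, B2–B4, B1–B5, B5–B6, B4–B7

Every vertex of G appears in some bag (union = {1, 2, 3, 4, 5, 6, 7, 8}); every edge is covered by a bag; and for each vertex v the set of bags containing v is connected in the bag tree. The decomposition is therefore valid. The largest bag has 2 vertices, so the width is 1.

Yes; width 1.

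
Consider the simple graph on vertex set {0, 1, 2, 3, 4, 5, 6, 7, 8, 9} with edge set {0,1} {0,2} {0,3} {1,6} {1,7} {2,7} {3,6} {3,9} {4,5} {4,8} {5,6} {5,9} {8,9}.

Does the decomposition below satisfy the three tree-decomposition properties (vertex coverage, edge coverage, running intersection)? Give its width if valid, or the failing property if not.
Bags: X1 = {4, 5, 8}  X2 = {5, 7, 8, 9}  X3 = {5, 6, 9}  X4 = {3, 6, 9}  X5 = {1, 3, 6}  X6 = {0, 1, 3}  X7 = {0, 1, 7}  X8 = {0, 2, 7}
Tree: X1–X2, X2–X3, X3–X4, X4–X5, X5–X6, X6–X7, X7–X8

No — bags containing vertex 7 are not connected in the tree.

A tree decomposition must satisfy three properties: every vertex lies in some bag; for every edge, both endpoints lie together in some bag; and for every vertex, the bags containing it form a connected subtree. Here bags containing vertex 7 are not connected in the tree, so the decomposition is invalid.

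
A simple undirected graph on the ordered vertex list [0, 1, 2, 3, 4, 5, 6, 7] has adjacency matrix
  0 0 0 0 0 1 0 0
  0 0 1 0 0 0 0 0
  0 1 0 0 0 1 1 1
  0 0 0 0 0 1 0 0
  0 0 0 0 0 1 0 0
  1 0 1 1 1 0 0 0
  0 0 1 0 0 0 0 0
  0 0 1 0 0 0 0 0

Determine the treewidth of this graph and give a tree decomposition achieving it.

Every bag has size at most 2, so the width is 2 − 1 = 1 and tw(G) ≤ 1. Any graph with an edge has treewidth ≥ 1, and G has the edge 7–2. Combining the bounds, tw(G) = 1.

Treewidth 1.
Bags: B1 = {2, 7}  B2 = {2, 5}  B3 = {1, 2}  B4 = {0, 5}  B5 = {4, 5}  B6 = {3, 5}  B7 = {2, 6}
Tree: B1–B2, B2–B3, B2–B4, B2–B5, B5–B6, B2–B7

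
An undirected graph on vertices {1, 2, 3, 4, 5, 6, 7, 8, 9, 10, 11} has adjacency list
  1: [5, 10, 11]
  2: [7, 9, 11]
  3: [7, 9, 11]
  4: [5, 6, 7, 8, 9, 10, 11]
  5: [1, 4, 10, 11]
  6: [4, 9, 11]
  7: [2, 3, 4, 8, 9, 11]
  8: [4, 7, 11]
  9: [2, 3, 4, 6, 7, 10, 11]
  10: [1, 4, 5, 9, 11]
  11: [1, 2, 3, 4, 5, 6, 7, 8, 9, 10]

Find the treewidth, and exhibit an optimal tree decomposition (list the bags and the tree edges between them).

Treewidth 3.
One such decomposition:
Bags: B1 = {4, 7, 8, 11}  B2 = {4, 7, 9, 11}  B3 = {4, 9, 10, 11}  B4 = {4, 5, 10, 11}  B5 = {3, 7, 9, 11}  B6 = {2, 7, 9, 11}  B7 = {1, 5, 10, 11}  B8 = {4, 6, 9, 11}
Tree: B1–B2, B2–B3, B3–B4, B2–B5, B2–B6, B4–B7, B3–B8

The largest bag has 4 vertices, giving width 3; this decomposition certifies tw(G) ≤ 3. On the other hand G contains the 4-clique {1, 5, 10, 11}. A clique must lie in a single bag of any decomposition, so no decomposition can have width below 3. The upper and lower bounds meet at 3, so that is the treewidth.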